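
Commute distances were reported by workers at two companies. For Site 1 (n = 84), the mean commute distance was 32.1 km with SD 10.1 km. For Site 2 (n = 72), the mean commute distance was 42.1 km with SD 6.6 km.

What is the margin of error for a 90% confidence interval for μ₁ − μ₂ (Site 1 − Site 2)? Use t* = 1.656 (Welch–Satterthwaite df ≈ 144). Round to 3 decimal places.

2.234

SE₁ = s₁/√n₁ = 10.1/√84 = 1.1020; SE₂ = 6.6/√72 = 0.7778.
Independent samples, unequal variances: SE_diff = √(SE₁² + SE₂²) = √(1.214404 + 0.60497284) = 1.3488.
t* = 1.656, so margin of error = 1.656 × 1.3488 = 2.2336.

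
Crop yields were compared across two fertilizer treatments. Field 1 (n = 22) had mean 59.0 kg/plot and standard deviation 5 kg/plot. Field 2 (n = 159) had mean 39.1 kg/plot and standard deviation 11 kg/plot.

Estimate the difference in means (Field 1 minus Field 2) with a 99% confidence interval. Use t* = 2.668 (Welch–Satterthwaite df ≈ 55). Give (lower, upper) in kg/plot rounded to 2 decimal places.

SE₁ = s₁/√n₁ = 5/√22 = 1.0660; SE₂ = 11/√159 = 0.8724.
Independent samples, unequal variances: SE_diff = √(SE₁² + SE₂²) = √(1.136356 + 0.76108176) = 1.3775.
t* = 2.668, so margin of error = 2.668 × 1.3775 = 3.6752.
Difference in means = 59.0 − 39.1 = 19.9000.
19.9000 ± 3.6752 → (16.22, 23.58).

(16.22, 23.58)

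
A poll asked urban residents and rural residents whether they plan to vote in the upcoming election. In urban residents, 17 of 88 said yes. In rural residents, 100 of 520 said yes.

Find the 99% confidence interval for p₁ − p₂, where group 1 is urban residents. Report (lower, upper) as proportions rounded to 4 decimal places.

p̂₁ = 17/88 = 0.1932 and p̂₂ = 100/520 = 0.1923.
SE₁ = √(p̂₁(1−p̂₁)/n₁) = √(0.1932·0.8068/88) = 0.04209; SE₂ = √(0.1923·0.8077/520) = 0.01728.
Independent samples: SE of the difference = √(SE₁² + SE₂²) = √(0.0017715681 + 0.0002985984) = 0.04550.
z* for 99% confidence is 2.576, so the margin of error is 2.576 × 0.04550 = 0.11721.
Point estimate p̂₁ − p̂₂ = 0.1932 − 0.1923 = 0.0009.
0.0009 ± 0.11721 → (-0.1163, 0.1181).

(-0.1163, 0.1181)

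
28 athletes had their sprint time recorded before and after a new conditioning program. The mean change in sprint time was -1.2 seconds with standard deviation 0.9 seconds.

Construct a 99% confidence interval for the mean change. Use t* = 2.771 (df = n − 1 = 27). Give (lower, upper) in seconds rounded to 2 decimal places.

This is a matched-pairs design, so SE = s_d/√n = 0.9/√28 = 0.1701.
Margin = 2.771 × 0.1701 = 0.4713; the interval is -1.2 ± 0.4713 = (-1.67, -0.73).

(-1.67, -0.73)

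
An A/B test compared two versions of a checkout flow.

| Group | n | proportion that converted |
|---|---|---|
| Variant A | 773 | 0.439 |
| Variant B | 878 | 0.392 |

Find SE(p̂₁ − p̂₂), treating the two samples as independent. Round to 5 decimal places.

0.02429

The two standard errors are √(0.4390×0.5610/773) = 0.01785 and √(0.3920×0.6080/878) = 0.01648.
Because the samples are independent, SE_diff = √(0.01785² + 0.01648²) = 0.02429.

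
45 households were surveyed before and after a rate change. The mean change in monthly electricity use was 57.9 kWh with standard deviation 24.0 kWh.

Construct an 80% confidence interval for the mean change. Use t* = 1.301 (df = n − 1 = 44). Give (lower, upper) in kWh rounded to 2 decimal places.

(53.25, 62.55)

This is a matched-pairs design, so SE = s_d/√n = 24.0/√45 = 3.5777.
Margin = 1.301 × 3.5777 = 4.6546; the interval is 57.9 ± 4.6546 = (53.25, 62.55).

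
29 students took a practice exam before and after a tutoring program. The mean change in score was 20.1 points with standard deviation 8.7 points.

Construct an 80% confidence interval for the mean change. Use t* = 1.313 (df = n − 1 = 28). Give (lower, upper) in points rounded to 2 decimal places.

This is a matched-pairs design, so SE = s_d/√n = 8.7/√29 = 1.6155.
Margin = 1.313 × 1.6155 = 2.1212; the interval is 20.1 ± 2.1212 = (17.98, 22.22).

(17.98, 22.22)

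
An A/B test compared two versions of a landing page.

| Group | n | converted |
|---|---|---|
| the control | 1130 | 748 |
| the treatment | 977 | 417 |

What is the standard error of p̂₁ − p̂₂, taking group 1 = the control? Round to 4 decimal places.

First, p̂₁ = 748/1130 = 0.6619; p̂₂ = 417/977 = 0.4268.
The two standard errors are √(0.6619×0.3381/1130) = 0.01407 and √(0.4268×0.5732/977) = 0.01582.
Because the samples are independent, SE_diff = √(0.01407² + 0.01582²) = 0.02117.

0.0212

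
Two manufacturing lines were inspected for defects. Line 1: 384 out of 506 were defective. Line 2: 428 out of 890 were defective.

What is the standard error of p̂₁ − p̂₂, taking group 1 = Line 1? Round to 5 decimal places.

0.02534

p̂₁ = 384/506 = 0.7589 and p̂₂ = 428/890 = 0.4809.
SE₁ = √(p̂₁(1−p̂₁)/n₁) = √(0.7589·0.2411/506) = 0.01902; SE₂ = √(0.4809·0.5191/890) = 0.01675.
Independent samples: SE of the difference = √(SE₁² + SE₂²) = √(0.0003617604 + 0.0002805625) = 0.02534.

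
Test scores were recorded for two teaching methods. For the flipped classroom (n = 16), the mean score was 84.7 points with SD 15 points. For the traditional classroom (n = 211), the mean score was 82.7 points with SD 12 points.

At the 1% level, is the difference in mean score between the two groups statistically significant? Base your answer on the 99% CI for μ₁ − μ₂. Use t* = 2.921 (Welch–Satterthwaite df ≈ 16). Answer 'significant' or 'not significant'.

Per-group SEs: s₁/√n₁ = 15/√16 = 3.7500, s₂/√n₂ = 12/√211 = 0.8261.
Unpooled SE of the difference: √(14.0625 + 0.68244121) = 3.8399.
Margin of error = t* · SE = 2.921 × 3.8399 = 11.2163.
x̄₁ − x̄₂ = 84.7 − 82.7 = 2.0000.
CI: 2.0000 ± 11.2163 = (-9.2163, 13.2163).
The interval (-9.2163, 13.2163) contains 0, so the difference is not significant.

not significant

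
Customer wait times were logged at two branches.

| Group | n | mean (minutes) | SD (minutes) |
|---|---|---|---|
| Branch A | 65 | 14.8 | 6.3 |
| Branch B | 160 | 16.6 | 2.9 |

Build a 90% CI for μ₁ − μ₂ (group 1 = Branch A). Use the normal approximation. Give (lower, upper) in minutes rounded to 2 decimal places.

(-3.14, -0.46)

SE₁ = s₁/√n₁ = 6.3/√65 = 0.7814; SE₂ = 2.9/√160 = 0.2293.
Independent samples, unequal variances: SE_diff = √(SE₁² + SE₂²) = √(0.61058596 + 0.05257849) = 0.8143.
z* = 1.645, so margin of error = 1.645 × 0.8143 = 1.3395.
Difference in means = 14.8 − 16.6 = -1.8000.
-1.8000 ± 1.3395 → (-3.14, -0.46).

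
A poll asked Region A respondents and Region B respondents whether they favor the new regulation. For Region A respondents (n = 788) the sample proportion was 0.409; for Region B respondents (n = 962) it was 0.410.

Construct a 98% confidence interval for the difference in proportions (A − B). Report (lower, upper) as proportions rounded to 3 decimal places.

Each SE is √(p̂(1−p̂)/n): √(0.4090·0.5910/788) = 0.01751 and √(0.4100·0.5900/962) = 0.01586.
SE(p̂₁ − p̂₂) = √(SE₁² + SE₂²) = √(0.0003066001 + 0.0002515396) = 0.02362, since the two samples are independent.
At 98% confidence z* = 2.326; margin = 2.326 × 0.02362 = 0.05494.
The difference is 0.4090 − 0.4100 = -0.0010, so the interval is -0.0010 ± 0.05494 = (-0.056, 0.054).

(-0.056, 0.054)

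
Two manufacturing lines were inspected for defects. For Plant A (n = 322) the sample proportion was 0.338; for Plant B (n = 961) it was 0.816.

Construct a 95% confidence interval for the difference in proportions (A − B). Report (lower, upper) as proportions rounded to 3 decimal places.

The two standard errors are √(0.3380×0.6620/322) = 0.02636 and √(0.8160×0.1840/961) = 0.01250.
Because the samples are independent, SE_diff = √(0.02636² + 0.01250²) = 0.02917.
Using z* = 1.960 for 95%, ME = 1.960 × 0.02917 = 0.05717.
p̂₁ − p̂₂ = -0.4780; interval -0.4780 ± 0.05717 gives (-0.535, -0.421).

(-0.535, -0.421)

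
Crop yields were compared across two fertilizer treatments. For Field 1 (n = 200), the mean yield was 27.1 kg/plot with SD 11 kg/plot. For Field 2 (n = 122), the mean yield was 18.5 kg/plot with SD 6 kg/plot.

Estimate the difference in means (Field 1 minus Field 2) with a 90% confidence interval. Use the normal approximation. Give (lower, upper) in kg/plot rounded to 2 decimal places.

(7.04, 10.16)

SE₁ = s₁/√n₁ = 11/√200 = 0.7778; SE₂ = 6/√122 = 0.5432.
Independent samples, unequal variances: SE_diff = √(SE₁² + SE₂²) = √(0.60497284 + 0.29506624) = 0.9487.
z* = 1.645, so margin of error = 1.645 × 0.9487 = 1.5606.
Difference in means = 27.1 − 18.5 = 8.6000.
8.6000 ± 1.5606 → (7.04, 10.16).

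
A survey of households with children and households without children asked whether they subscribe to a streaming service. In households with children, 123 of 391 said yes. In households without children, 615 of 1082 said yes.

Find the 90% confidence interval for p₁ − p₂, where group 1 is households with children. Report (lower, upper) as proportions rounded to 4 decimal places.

Sample proportions: 123/391 = 0.3146, 615/1082 = 0.5684.
Each SE is √(p̂(1−p̂)/n): √(0.3146·0.6854/391) = 0.02348 and √(0.5684·0.4316/1082) = 0.01506.
SE(p̂₁ − p̂₂) = √(SE₁² + SE₂²) = √(0.0005513104 + 0.0002268036) = 0.02789, since the two samples are independent.
At 90% confidence z* = 1.645; margin = 1.645 × 0.02789 = 0.04588.
The difference is 0.3146 − 0.5684 = -0.2538, so the interval is -0.2538 ± 0.04588 = (-0.2997, -0.2079).

(-0.2997, -0.2079)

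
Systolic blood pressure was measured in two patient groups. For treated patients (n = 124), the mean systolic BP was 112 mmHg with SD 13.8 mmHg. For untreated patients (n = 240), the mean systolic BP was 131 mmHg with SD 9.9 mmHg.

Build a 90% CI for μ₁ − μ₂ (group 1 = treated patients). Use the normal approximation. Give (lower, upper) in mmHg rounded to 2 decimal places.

Per-group SEs: s₁/√n₁ = 13.8/√124 = 1.2393, s₂/√n₂ = 9.9/√240 = 0.6390.
Unpooled SE of the difference: √(1.53586449 + 0.408321) = 1.3943.
Margin of error = z* · SE = 1.645 × 1.3943 = 2.2936.
x̄₁ − x̄₂ = 112 − 131 = -19.0000.
CI: -19.0000 ± 2.2936 = (-21.29, -16.71).

(-21.29, -16.71)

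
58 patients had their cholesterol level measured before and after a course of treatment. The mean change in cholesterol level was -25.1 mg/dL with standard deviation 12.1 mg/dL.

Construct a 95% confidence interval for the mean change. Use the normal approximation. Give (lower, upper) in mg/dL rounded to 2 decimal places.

(-28.21, -21.99)

Paired design: SE = s_d/√n = 12.1/√58 = 1.5888.
z* = 1.960; margin of error = 1.960 × 1.5888 = 3.1140.
-25.1 ± 3.1140 → (-28.21, -21.99).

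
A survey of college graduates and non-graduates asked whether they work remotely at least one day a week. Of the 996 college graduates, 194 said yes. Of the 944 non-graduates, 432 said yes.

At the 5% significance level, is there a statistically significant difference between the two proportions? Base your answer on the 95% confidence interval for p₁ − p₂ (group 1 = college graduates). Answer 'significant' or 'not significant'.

p̂₁ = 194/996 = 0.1948 and p̂₂ = 432/944 = 0.4576.
SE₁ = √(p̂₁(1−p̂₁)/n₁) = √(0.1948·0.8052/996) = 0.01255; SE₂ = √(0.4576·0.5424/944) = 0.01621.
Independent samples: SE of the difference = √(SE₁² + SE₂²) = √(0.0001575025 + 0.0002627641) = 0.02050.
z* for 95% confidence is 1.960, so the margin of error is 1.960 × 0.02050 = 0.04018.
Point estimate p̂₁ − p̂₂ = 0.1948 − 0.4576 = -0.2628.
-0.2628 ± 0.04018 → (-0.30298, -0.22262).
The interval (-0.30298, -0.22262) does not contain 0, so the difference is significant.

significant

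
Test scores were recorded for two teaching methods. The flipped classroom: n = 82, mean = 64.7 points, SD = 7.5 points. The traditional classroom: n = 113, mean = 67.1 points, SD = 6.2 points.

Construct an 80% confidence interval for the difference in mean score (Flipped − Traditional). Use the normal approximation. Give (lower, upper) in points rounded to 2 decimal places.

(-3.70, -1.10)

SE₁ = s₁/√n₁ = 7.5/√82 = 0.8282; SE₂ = 6.2/√113 = 0.5832.
Independent samples, unequal variances: SE_diff = √(SE₁² + SE₂²) = √(0.68591524 + 0.34012224) = 1.0129.
z* = 1.282, so margin of error = 1.282 × 1.0129 = 1.2985.
Difference in means = 64.7 − 67.1 = -2.4000.
-2.4000 ± 1.2985 → (-3.70, -1.10).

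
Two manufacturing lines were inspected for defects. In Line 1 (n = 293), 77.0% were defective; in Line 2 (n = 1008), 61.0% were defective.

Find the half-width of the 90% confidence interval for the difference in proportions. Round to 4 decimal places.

Each SE is √(p̂(1−p̂)/n): √(0.7700·0.2300/293) = 0.02459 and √(0.6100·0.3900/1008) = 0.01536.
SE(p̂₁ − p̂₂) = √(SE₁² + SE₂²) = √(0.0006046681 + 0.0002359296) = 0.02899, since the two samples are independent.
At 90% confidence z* = 1.645; margin = 1.645 × 0.02899 = 0.04769.

0.0477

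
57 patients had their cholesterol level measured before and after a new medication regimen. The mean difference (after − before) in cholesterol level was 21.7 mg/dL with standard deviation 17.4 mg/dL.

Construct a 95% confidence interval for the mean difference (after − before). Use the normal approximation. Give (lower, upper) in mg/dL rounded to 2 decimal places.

This is a matched-pairs design, so SE = s_d/√n = 17.4/√57 = 2.3047.
Margin = 1.960 × 2.3047 = 4.5172; the interval is 21.7 ± 4.5172 = (17.18, 26.22).

(17.18, 26.22)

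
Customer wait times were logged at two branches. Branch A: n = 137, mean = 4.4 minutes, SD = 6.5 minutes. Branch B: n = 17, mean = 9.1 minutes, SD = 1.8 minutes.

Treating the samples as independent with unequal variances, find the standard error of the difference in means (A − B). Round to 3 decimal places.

Per-group SEs: s₁/√n₁ = 6.5/√137 = 0.5553, s₂/√n₂ = 1.8/√17 = 0.4366.
Unpooled SE of the difference: √(0.30835809 + 0.19061956) = 0.7064.

0.706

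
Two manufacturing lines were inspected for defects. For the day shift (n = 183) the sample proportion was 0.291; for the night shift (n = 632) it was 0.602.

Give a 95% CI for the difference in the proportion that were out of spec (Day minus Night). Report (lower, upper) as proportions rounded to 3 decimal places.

(-0.387, -0.235)

The two standard errors are √(0.2910×0.7090/183) = 0.03358 and √(0.6020×0.3980/632) = 0.01947.
Because the samples are independent, SE_diff = √(0.03358² + 0.01947²) = 0.03882.
Using z* = 1.960 for 95%, ME = 1.960 × 0.03882 = 0.07609.
p̂₁ − p̂₂ = -0.3110; interval -0.3110 ± 0.07609 gives (-0.387, -0.235).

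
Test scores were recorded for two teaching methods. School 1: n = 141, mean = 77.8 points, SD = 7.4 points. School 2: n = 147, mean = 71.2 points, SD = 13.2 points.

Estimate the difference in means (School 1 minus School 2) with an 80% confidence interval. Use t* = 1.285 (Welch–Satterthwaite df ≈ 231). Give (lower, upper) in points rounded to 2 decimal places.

(4.99, 8.21)

Per-group SEs: s₁/√n₁ = 7.4/√141 = 0.6232, s₂/√n₂ = 13.2/√147 = 1.0887.
Unpooled SE of the difference: √(0.38837824 + 1.18526769) = 1.2545.
Margin of error = t* · SE = 1.285 × 1.2545 = 1.6120.
x̄₁ − x̄₂ = 77.8 − 71.2 = 6.6000.
CI: 6.6000 ± 1.6120 = (4.99, 8.21).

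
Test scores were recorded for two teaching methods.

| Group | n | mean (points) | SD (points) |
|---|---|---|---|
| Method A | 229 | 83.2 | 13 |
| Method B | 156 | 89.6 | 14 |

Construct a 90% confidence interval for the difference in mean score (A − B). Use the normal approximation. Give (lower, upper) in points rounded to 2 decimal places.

Per-group SEs: s₁/√n₁ = 13/√229 = 0.8591, s₂/√n₂ = 14/√156 = 1.1209.
Unpooled SE of the difference: √(0.73805281 + 1.25641681) = 1.4123.
Margin of error = z* · SE = 1.645 × 1.4123 = 2.3232.
x̄₁ − x̄₂ = 83.2 − 89.6 = -6.4000.
CI: -6.4000 ± 2.3232 = (-8.72, -4.08).

(-8.72, -4.08)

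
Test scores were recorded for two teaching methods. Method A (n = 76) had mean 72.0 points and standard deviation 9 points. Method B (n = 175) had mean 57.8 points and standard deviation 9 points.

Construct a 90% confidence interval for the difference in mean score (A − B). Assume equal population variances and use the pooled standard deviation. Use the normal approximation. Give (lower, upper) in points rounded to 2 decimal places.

(12.17, 16.23)

s_p = √[((n₁−1)s₁² + (n₂−1)s₂²)/(n₁+n₂−2)] = √[(75·9² + 174·9²)/249] = 9.0000.
SE = 9.0000·√(1/76 + 1/175) = 1.2364.
With z* = 1.645, margin = 1.645 × 1.2364 = 2.0339.
x̄₁ − x̄₂ = 72.0 − 57.8 = 14.2000; interval 14.2000 ± 2.0339 = (12.17, 16.23).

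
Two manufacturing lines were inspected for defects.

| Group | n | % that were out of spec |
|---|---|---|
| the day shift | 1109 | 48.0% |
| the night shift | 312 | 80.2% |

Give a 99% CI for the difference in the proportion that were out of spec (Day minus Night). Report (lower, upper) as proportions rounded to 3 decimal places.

(-0.392, -0.252)

SE₁ = √(p̂₁(1−p̂₁)/n₁) = √(0.4800·0.5200/1109) = 0.01500; SE₂ = √(0.8020·0.1980/312) = 0.02256.
Independent samples: SE of the difference = √(SE₁² + SE₂²) = √(0.000225 + 0.0005089536) = 0.02709.
z* for 99% confidence is 2.576, so the margin of error is 2.576 × 0.02709 = 0.06978.
Point estimate p̂₁ − p̂₂ = 0.4800 − 0.8020 = -0.3220.
-0.3220 ± 0.06978 → (-0.392, -0.252).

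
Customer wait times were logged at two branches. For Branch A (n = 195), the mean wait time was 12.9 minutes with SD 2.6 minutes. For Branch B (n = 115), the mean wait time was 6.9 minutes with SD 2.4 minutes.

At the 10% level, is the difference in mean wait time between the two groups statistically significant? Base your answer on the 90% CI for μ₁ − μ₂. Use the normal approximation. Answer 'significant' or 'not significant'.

significant

SE₁ = s₁/√n₁ = 2.6/√195 = 0.1862; SE₂ = 2.4/√115 = 0.2238.
Independent samples, unequal variances: SE_diff = √(SE₁² + SE₂²) = √(0.03467044 + 0.05008644) = 0.2911.
z* = 1.645, so margin of error = 1.645 × 0.2911 = 0.4789.
Difference in means = 12.9 − 6.9 = 6.0000.
6.0000 ± 0.4789 → (5.5211, 6.4789).
The interval (5.5211, 6.4789) does not contain 0, so the difference is significant.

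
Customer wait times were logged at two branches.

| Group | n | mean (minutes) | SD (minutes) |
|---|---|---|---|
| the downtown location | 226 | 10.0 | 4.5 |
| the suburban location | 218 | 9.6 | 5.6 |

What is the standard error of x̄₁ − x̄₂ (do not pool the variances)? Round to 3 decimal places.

Standard errors of each mean: 4.5/√226 = 0.2993 and 5.6/√218 = 0.3793.
SE(x̄₁ − x̄₂) = √(0.2993² + 0.3793²) = 0.4832 for independent samples with unequal variances.

0.483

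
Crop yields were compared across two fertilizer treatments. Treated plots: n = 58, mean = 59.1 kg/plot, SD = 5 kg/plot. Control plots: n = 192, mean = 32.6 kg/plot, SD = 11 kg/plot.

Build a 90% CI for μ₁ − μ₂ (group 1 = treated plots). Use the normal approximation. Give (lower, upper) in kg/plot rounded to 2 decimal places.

(24.81, 28.19)

Standard errors of each mean: 5/√58 = 0.6565 and 11/√192 = 0.7939.
SE(x̄₁ − x̄₂) = √(0.6565² + 0.7939²) = 1.0302 for independent samples with unequal variances.
With z* = 1.645, the margin is 1.645 × 1.0302 = 1.6947.
x̄₁ − x̄₂ = 59.1 − 32.6 = 26.5000; the interval is 26.5000 ± 1.6947 = (24.81, 28.19).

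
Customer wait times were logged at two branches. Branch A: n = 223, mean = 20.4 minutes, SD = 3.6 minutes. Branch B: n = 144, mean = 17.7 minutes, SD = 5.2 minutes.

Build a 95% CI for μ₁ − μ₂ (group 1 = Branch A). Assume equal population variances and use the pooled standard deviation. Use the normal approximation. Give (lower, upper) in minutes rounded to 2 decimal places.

(1.80, 3.60)

s_p = √[((n₁−1)s₁² + (n₂−1)s₂²)/(n₁+n₂−2)] = √[(222·3.6² + 143·5.2²)/365] = 4.2984.
SE = 4.2984·√(1/223 + 1/144) = 0.4595.
With z* = 1.960, margin = 1.960 × 0.4595 = 0.9006.
x̄₁ − x̄₂ = 20.4 − 17.7 = 2.7000; interval 2.7000 ± 0.9006 = (1.80, 3.60).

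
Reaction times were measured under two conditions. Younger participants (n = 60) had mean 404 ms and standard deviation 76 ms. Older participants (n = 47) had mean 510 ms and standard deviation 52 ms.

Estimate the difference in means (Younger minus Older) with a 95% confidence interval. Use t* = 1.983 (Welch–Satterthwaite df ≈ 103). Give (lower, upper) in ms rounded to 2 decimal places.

(-130.59, -81.41)

Per-group SEs: s₁/√n₁ = 76/√60 = 9.8116, s₂/√n₂ = 52/√47 = 7.5850.
Unpooled SE of the difference: √(96.26749456 + 57.532225) = 12.4016.
Margin of error = t* · SE = 1.983 × 12.4016 = 24.5924.
x̄₁ − x̄₂ = 404 − 510 = -106.0000.
CI: -106.0000 ± 24.5924 = (-130.59, -81.41).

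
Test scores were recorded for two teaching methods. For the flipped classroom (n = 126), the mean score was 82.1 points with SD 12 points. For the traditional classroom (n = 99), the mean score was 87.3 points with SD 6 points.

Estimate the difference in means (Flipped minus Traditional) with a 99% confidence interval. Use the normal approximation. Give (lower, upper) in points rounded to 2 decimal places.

(-8.36, -2.04)

Standard errors of each mean: 12/√126 = 1.0690 and 6/√99 = 0.6030.
SE(x̄₁ − x̄₂) = √(1.0690² + 0.6030²) = 1.2273 for independent samples with unequal variances.
With z* = 2.576, the margin is 2.576 × 1.2273 = 3.1615.
x̄₁ − x̄₂ = 82.1 − 87.3 = -5.2000; the interval is -5.2000 ± 3.1615 = (-8.36, -2.04).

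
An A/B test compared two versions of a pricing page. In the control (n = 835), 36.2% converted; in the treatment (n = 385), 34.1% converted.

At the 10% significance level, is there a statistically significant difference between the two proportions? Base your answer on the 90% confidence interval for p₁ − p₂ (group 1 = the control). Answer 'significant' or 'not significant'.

Each SE is √(p̂(1−p̂)/n): √(0.3620·0.6380/835) = 0.01663 and √(0.3410·0.6590/385) = 0.02416.
SE(p̂₁ − p̂₂) = √(SE₁² + SE₂²) = √(0.0002765569 + 0.0005837056) = 0.02933, since the two samples are independent.
At 90% confidence z* = 1.645; margin = 1.645 × 0.02933 = 0.04825.
The difference is 0.3620 − 0.3410 = 0.0210, so the interval is 0.0210 ± 0.04825 = (-0.02725, 0.06925).
The interval (-0.02725, 0.06925) contains 0, so the difference is not significant.

not significant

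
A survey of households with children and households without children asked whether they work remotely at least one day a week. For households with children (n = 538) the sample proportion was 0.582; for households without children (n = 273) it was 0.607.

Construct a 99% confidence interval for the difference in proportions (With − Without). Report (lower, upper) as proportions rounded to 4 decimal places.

(-0.1188, 0.0688)

The two standard errors are √(0.5820×0.4180/538) = 0.02126 and √(0.6070×0.3930/273) = 0.02956.
Because the samples are independent, SE_diff = √(0.02126² + 0.02956²) = 0.03641.
Using z* = 2.576 for 99%, ME = 2.576 × 0.03641 = 0.09379.
p̂₁ − p̂₂ = -0.0250; interval -0.0250 ± 0.09379 gives (-0.1188, 0.0688).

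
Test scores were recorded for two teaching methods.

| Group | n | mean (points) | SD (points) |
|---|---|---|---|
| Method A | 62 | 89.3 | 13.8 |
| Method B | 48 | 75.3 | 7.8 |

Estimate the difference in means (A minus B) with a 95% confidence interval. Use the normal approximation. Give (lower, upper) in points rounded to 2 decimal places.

(9.92, 18.08)

Per-group SEs: s₁/√n₁ = 13.8/√62 = 1.7526, s₂/√n₂ = 7.8/√48 = 1.1258.
Unpooled SE of the difference: √(3.07160676 + 1.26742564) = 2.0830.
Margin of error = z* · SE = 1.960 × 2.0830 = 4.0827.
x̄₁ − x̄₂ = 89.3 − 75.3 = 14.0000.
CI: 14.0000 ± 4.0827 = (9.92, 18.08).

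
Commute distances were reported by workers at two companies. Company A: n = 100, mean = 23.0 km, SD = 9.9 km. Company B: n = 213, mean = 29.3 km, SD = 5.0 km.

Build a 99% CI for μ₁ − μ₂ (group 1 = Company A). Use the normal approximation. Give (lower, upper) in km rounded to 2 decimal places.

SE₁ = s₁/√n₁ = 9.9/√100 = 0.9900; SE₂ = 5.0/√213 = 0.3426.
Independent samples, unequal variances: SE_diff = √(SE₁² + SE₂²) = √(0.9801 + 0.11737476) = 1.0476.
z* = 2.576, so margin of error = 2.576 × 1.0476 = 2.6986.
Difference in means = 23.0 − 29.3 = -6.3000.
-6.3000 ± 2.6986 → (-9.00, -3.60).

(-9.00, -3.60)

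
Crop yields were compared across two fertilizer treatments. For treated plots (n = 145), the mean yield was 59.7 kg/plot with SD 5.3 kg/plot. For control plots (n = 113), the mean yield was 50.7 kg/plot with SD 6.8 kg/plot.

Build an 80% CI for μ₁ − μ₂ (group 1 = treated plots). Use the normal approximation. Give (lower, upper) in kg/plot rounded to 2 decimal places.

(8.00, 10.00)

Standard errors of each mean: 5.3/√145 = 0.4401 and 6.8/√113 = 0.6397.
SE(x̄₁ − x̄₂) = √(0.4401² + 0.6397²) = 0.7765 for independent samples with unequal variances.
With z* = 1.282, the margin is 1.282 × 0.7765 = 0.9955.
x̄₁ − x̄₂ = 59.7 − 50.7 = 9.0000; the interval is 9.0000 ± 0.9955 = (8.00, 10.00).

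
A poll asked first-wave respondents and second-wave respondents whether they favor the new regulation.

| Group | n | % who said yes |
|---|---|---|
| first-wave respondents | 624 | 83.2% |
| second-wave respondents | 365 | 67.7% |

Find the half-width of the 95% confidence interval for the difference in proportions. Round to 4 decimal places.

0.0562

SE₁ = √(p̂₁(1−p̂₁)/n₁) = √(0.8320·0.1680/624) = 0.01497; SE₂ = √(0.6770·0.3230/365) = 0.02448.
Independent samples: SE of the difference = √(SE₁² + SE₂²) = √(0.0002241009 + 0.0005992704) = 0.02869.
z* for 95% confidence is 1.960, so the margin of error is 1.960 × 0.02869 = 0.05623.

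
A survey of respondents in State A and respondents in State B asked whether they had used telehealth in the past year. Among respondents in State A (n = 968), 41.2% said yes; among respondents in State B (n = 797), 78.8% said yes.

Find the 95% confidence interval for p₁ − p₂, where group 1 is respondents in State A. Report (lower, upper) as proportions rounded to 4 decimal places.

Each SE is √(p̂(1−p̂)/n): √(0.4120·0.5880/968) = 0.01582 and √(0.7880·0.2120/797) = 0.01448.
SE(p̂₁ − p̂₂) = √(SE₁² + SE₂²) = √(0.0002502724 + 0.0002096704) = 0.02145, since the two samples are independent.
At 95% confidence z* = 1.960; margin = 1.960 × 0.02145 = 0.04204.
The difference is 0.4120 − 0.7880 = -0.3760, so the interval is -0.3760 ± 0.04204 = (-0.4180, -0.3340).

(-0.4180, -0.3340)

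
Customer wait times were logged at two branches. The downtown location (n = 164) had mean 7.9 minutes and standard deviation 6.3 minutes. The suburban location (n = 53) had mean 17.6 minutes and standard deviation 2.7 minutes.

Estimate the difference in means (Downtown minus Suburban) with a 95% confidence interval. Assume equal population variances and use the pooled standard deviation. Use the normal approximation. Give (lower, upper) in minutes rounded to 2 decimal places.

Pooled variance s_p² = [163·6.3² + 52·2.7²] / (164+53−2) = 31.8537, so s_p = 5.6439.
SE_diff = s_p·√(1/n₁ + 1/n₂) = 5.6439·√(1/164 + 1/53) = 0.8918.
z* = 1.960; margin = 1.960 × 0.8918 = 1.7479.
Difference = 7.9 − 17.6 = -9.7000.
-9.7000 ± 1.7479 → (-11.45, -7.95).

(-11.45, -7.95)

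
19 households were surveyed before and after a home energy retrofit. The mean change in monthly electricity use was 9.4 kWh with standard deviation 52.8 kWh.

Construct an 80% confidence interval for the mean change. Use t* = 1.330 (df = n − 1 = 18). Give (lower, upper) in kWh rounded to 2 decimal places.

This is a matched-pairs design, so SE = s_d/√n = 52.8/√19 = 12.1132.
Margin = 1.330 × 12.1132 = 16.1106; the interval is 9.4 ± 16.1106 = (-6.71, 25.51).

(-6.71, 25.51)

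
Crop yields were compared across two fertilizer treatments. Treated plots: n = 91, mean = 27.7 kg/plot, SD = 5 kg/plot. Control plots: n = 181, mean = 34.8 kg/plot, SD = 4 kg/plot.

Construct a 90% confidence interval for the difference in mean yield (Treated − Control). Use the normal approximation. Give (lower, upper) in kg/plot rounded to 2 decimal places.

SE₁ = s₁/√n₁ = 5/√91 = 0.5241; SE₂ = 4/√181 = 0.2973.
Independent samples, unequal variances: SE_diff = √(SE₁² + SE₂²) = √(0.27468081 + 0.08838729) = 0.6026.
z* = 1.645, so margin of error = 1.645 × 0.6026 = 0.9913.
Difference in means = 27.7 − 34.8 = -7.1000.
-7.1000 ± 0.9913 → (-8.09, -6.11).

(-8.09, -6.11)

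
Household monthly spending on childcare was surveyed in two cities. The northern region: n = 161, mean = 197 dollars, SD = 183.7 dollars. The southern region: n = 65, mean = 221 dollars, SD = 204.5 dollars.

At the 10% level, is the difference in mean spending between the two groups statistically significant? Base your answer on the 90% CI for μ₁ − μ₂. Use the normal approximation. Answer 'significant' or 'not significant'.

not significant

Per-group SEs: s₁/√n₁ = 183.7/√161 = 14.4776, s₂/√n₂ = 204.5/√65 = 25.3651.
Unpooled SE of the difference: √(209.60090176 + 643.38829801) = 29.2060.
Margin of error = z* · SE = 1.645 × 29.2060 = 48.0439.
x̄₁ − x̄₂ = 197 − 221 = -24.0000.
CI: -24.0000 ± 48.0439 = (-72.0439, 24.0439).
The interval (-72.0439, 24.0439) contains 0, so the difference is not significant.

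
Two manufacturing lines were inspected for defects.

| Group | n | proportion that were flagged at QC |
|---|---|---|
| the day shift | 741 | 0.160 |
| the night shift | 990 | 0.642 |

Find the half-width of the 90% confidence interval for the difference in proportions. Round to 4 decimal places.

The two standard errors are √(0.1600×0.8400/741) = 0.01347 and √(0.6420×0.3580/990) = 0.01524.
Because the samples are independent, SE_diff = √(0.01347² + 0.01524²) = 0.02034.
Using z* = 1.645 for 90%, ME = 1.645 × 0.02034 = 0.03346.

0.0335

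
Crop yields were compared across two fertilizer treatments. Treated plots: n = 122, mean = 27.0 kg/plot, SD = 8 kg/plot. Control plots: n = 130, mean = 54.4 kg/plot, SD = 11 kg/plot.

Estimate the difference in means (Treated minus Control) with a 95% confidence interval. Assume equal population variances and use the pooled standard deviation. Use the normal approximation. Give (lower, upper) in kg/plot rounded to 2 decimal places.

(-29.79, -25.01)

s_p = √[((n₁−1)s₁² + (n₂−1)s₂²)/(n₁+n₂−2)] = √[(121·8² + 129·11²)/250] = 9.6650.
SE = 9.6650·√(1/122 + 1/130) = 1.2183.
With z* = 1.960, margin = 1.960 × 1.2183 = 2.3879.
x̄₁ − x̄₂ = 27.0 − 54.4 = -27.4000; interval -27.4000 ± 2.3879 = (-29.79, -25.01).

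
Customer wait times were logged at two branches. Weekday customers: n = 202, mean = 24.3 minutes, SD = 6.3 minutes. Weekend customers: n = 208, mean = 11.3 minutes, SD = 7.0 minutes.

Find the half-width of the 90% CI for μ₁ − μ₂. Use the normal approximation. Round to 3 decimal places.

Standard errors of each mean: 6.3/√202 = 0.4433 and 7.0/√208 = 0.4854.
SE(x̄₁ − x̄₂) = √(0.4433² + 0.4854²) = 0.6574 for independent samples with unequal variances.
With z* = 1.645, the margin is 1.645 × 0.6574 = 1.0814.

1.081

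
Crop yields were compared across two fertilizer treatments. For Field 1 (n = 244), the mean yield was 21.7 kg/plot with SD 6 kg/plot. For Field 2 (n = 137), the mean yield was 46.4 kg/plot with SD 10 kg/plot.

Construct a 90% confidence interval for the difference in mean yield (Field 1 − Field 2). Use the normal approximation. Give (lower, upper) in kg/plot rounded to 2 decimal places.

(-26.24, -23.16)

SE₁ = s₁/√n₁ = 6/√244 = 0.3841; SE₂ = 10/√137 = 0.8544.
Independent samples, unequal variances: SE_diff = √(SE₁² + SE₂²) = √(0.14753281 + 0.72999936) = 0.9368.
z* = 1.645, so margin of error = 1.645 × 0.9368 = 1.5410.
Difference in means = 21.7 − 46.4 = -24.7000.
-24.7000 ± 1.5410 → (-26.24, -23.16).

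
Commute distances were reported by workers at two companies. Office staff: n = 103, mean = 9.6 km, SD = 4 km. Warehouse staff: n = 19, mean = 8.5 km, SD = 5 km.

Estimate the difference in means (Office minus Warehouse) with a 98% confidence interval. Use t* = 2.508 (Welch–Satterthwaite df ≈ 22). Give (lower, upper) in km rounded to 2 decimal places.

SE₁ = s₁/√n₁ = 4/√103 = 0.3941; SE₂ = 5/√19 = 1.1471.
Independent samples, unequal variances: SE_diff = √(SE₁² + SE₂²) = √(0.15531481 + 1.31583841) = 1.2129.
t* = 2.508, so margin of error = 2.508 × 1.2129 = 3.0420.
Difference in means = 9.6 − 8.5 = 1.1000.
1.1000 ± 3.0420 → (-1.94, 4.14).

(-1.94, 4.14)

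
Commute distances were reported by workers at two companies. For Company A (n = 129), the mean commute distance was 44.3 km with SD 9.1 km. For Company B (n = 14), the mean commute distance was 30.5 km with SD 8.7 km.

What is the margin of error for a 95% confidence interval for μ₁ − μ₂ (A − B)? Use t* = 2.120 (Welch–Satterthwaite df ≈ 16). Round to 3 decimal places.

Standard errors of each mean: 9.1/√129 = 0.8012 and 8.7/√14 = 2.3252.
SE(x̄₁ − x̄₂) = √(0.8012² + 2.3252²) = 2.4594 for independent samples with unequal variances.
With t* = 2.120, the margin is 2.120 × 2.4594 = 5.2139.

5.214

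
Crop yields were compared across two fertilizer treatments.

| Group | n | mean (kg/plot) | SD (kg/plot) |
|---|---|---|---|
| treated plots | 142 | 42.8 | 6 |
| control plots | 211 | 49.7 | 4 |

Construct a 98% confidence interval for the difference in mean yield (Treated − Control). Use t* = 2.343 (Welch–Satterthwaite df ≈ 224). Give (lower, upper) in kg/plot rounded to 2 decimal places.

(-8.24, -5.56)

Standard errors of each mean: 6/√142 = 0.5035 and 4/√211 = 0.2754.
SE(x̄₁ − x̄₂) = √(0.5035² + 0.2754²) = 0.5739 for independent samples with unequal variances.
With t* = 2.343, the margin is 2.343 × 0.5739 = 1.3446.
x̄₁ − x̄₂ = 42.8 − 49.7 = -6.9000; the interval is -6.9000 ± 1.3446 = (-8.24, -5.56).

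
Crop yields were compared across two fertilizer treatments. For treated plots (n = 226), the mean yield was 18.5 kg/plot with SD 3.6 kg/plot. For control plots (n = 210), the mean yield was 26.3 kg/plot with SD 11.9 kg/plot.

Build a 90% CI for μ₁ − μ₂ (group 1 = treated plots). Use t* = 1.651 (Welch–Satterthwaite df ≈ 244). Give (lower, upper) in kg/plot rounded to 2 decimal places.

Per-group SEs: s₁/√n₁ = 3.6/√226 = 0.2395, s₂/√n₂ = 11.9/√210 = 0.8212.
Unpooled SE of the difference: √(0.05736025 + 0.67436944) = 0.8554.
Margin of error = t* · SE = 1.651 × 0.8554 = 1.4123.
x̄₁ − x̄₂ = 18.5 − 26.3 = -7.8000.
CI: -7.8000 ± 1.4123 = (-9.21, -6.39).

(-9.21, -6.39)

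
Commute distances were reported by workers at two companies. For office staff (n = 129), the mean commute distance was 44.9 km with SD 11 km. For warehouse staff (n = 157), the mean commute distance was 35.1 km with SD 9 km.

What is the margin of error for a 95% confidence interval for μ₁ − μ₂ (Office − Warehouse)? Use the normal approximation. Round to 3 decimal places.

SE₁ = s₁/√n₁ = 11/√129 = 0.9685; SE₂ = 9/√157 = 0.7183.
Independent samples, unequal variances: SE_diff = √(SE₁² + SE₂²) = √(0.93799225 + 0.51595489) = 1.2058.
z* = 1.960, so margin of error = 1.960 × 1.2058 = 2.3634.

2.363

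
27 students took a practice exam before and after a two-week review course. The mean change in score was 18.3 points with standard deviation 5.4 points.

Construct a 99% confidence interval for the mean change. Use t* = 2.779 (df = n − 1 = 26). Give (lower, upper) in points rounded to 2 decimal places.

(15.41, 21.19)

This is a matched-pairs design, so SE = s_d/√n = 5.4/√27 = 1.0392.
Margin = 2.779 × 1.0392 = 2.8879; the interval is 18.3 ± 2.8879 = (15.41, 21.19).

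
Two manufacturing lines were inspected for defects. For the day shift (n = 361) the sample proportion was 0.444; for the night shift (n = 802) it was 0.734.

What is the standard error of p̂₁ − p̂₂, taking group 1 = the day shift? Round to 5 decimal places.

SE₁ = √(p̂₁(1−p̂₁)/n₁) = √(0.4440·0.5560/361) = 0.02615; SE₂ = √(0.7340·0.2660/802) = 0.01560.
Independent samples: SE of the difference = √(SE₁² + SE₂²) = √(0.0006838225 + 0.00024336) = 0.03045.

0.03045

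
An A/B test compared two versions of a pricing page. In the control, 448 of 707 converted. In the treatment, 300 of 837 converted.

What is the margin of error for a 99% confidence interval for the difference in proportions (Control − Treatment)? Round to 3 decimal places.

0.063

First, p̂₁ = 448/707 = 0.6337; p̂₂ = 300/837 = 0.3584.
The two standard errors are √(0.6337×0.3663/707) = 0.01812 and √(0.3584×0.6416/837) = 0.01657.
Because the samples are independent, SE_diff = √(0.01812² + 0.01657²) = 0.02455.
Using z* = 2.576 for 99%, ME = 2.576 × 0.02455 = 0.06324.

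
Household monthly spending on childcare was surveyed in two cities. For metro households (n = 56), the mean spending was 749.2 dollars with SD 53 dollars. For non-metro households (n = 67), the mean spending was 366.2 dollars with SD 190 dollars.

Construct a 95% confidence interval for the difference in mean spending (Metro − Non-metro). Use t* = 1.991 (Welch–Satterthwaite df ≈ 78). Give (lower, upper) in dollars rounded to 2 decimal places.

(334.68, 431.32)

Standard errors of each mean: 53/√56 = 7.0824 and 190/√67 = 23.2122.
SE(x̄₁ − x̄₂) = √(7.0824² + 23.2122²) = 24.2686 for independent samples with unequal variances.
With t* = 1.991, the margin is 1.991 × 24.2686 = 48.3188.
x̄₁ − x̄₂ = 749.2 − 366.2 = 383.0000; the interval is 383.0000 ± 48.3188 = (334.68, 431.32).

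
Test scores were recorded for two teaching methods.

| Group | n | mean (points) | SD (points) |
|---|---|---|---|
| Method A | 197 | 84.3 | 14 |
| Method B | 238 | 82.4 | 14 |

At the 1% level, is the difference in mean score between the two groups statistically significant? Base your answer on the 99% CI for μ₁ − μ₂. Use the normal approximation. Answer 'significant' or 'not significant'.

not significant

Standard errors of each mean: 14/√197 = 0.9975 and 14/√238 = 0.9075.
SE(x̄₁ − x̄₂) = √(0.9975² + 0.9075²) = 1.3485 for independent samples with unequal variances.
With z* = 2.576, the margin is 2.576 × 1.3485 = 3.4737.
x̄₁ − x̄₂ = 84.3 − 82.4 = 1.9000; the interval is 1.9000 ± 3.4737 = (-1.5737, 5.3737).
The interval (-1.5737, 5.3737) contains 0, so the difference is not significant.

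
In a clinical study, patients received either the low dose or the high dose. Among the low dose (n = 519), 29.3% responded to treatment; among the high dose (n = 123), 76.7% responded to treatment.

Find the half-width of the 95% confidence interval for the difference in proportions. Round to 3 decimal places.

SE₁ = √(p̂₁(1−p̂₁)/n₁) = √(0.2930·0.7070/519) = 0.01998; SE₂ = √(0.7670·0.2330/123) = 0.03812.
Independent samples: SE of the difference = √(SE₁² + SE₂²) = √(0.0003992004 + 0.0014531344) = 0.04304.
z* for 95% confidence is 1.960, so the margin of error is 1.960 × 0.04304 = 0.08436.

0.084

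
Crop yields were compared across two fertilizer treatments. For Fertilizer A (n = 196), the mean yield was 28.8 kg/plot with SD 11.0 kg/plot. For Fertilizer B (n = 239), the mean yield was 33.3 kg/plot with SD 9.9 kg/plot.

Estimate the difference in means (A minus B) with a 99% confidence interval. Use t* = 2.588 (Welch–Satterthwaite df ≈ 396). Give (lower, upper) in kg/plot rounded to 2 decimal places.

Per-group SEs: s₁/√n₁ = 11.0/√196 = 0.7857, s₂/√n₂ = 9.9/√239 = 0.6404.
Unpooled SE of the difference: √(0.61732449 + 0.41011216) = 1.0136.
Margin of error = t* · SE = 2.588 × 1.0136 = 2.6232.
x̄₁ − x̄₂ = 28.8 − 33.3 = -4.5000.
CI: -4.5000 ± 2.6232 = (-7.12, -1.88).

(-7.12, -1.88)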